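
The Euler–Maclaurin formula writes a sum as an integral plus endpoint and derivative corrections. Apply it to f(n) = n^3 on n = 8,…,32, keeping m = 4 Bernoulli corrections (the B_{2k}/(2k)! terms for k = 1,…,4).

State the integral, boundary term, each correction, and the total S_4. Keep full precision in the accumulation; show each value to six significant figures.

∫_8^32 x^3 dx evaluates to 261120.
½[f(8) + f(32)] = ½[512.000 + 32768.0] = 16640.0.
So far: 277760.
Order-1 term: 1/12 · (3072.00 − 192.000) = 240.000.
After k=1: 278000.
Order-2 term: −1/720 · (6.00000 − 6.00000) = 0.00000.
After k=2: 278000.
Order-3 term: 1/30240 · (0.00000 − 0.00000) = 0.00000.
After k=3: 278000.
Order-4 term: −1/1209600 · (0.00000 − 0.00000) = 0.00000.

S_4 ≈ 278000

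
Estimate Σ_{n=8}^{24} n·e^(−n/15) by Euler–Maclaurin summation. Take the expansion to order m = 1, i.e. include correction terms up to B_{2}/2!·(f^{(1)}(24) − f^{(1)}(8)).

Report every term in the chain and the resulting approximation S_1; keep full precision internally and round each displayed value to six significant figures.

S_1 ≈ 89.0199

Integral: ∫_8^24 x·e^(−x/15) dx = 84.2835.
Boundary: ½(f(8) + f(24)) = ½(4.69317 + 4.84552) = 4.76934.
Integral + boundary = 89.0528.
k=1: B_{2}/(2)! × [f^{(1)}(24) − f^{(1)}(8)] = 1/12 × (-0.121138 − 0.273768) = -0.0329088.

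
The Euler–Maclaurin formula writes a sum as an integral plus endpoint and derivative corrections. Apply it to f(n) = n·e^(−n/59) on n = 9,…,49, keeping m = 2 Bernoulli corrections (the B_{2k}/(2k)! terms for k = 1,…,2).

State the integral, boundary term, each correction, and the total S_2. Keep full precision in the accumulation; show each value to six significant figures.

Integral: ∫_9^49 x·e^(−x/59) dx = 667.299.
Boundary: ½(f(9) + f(49)) = ½(7.72670 + 21.3556) = 14.5411.
So far: 681.840.
Order-1 term: 1/12 · (0.0738691 − 0.727561) = -0.0544744.
After k=1: 681.785.
Order-2 term: −1/720 · (0.000271624 − 0.000702271) = 5.98121e-07.

S_2 ≈ 681.785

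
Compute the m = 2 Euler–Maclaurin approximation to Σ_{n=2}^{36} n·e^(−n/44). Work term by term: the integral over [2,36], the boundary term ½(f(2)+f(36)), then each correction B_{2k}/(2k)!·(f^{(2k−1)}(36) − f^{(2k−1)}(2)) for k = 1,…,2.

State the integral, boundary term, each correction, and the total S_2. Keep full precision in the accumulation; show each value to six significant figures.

S_2 ≈ 389.747

Integral: ∫_2^36 x·e^(−x/44) dx = 380.919.
Endpoint term: (f(2) + f(36))/2 = (1.91113 + 15.8844)/2 = 8.89776.
Integral + boundary = 389.817.
Order-1 term: 1/12 · (0.0802242 − 0.912128) = -0.0693253.
Running total after k=1: 389.747.
Order-2 term: −1/720 · (0.000497258 − 0.00145829) = 1.33477e-06.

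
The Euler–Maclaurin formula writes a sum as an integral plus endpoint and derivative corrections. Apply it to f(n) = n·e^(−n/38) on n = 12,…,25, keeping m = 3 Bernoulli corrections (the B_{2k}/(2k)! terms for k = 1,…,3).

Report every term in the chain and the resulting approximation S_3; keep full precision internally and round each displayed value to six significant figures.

S_3 ≈ 156.378

The integral term ∫_12^25 x·e^(−x/38) dx = 145.555.
Boundary: ½(f(12) + f(25)) = ½(8.75056 + 12.9485) = 10.8495.
Running total after boundary: 156.404.
Correction k=1: B_{2}/2! · (f^{(1)}(25) − f^{(1)}(12)) = 1/12 · (0.177190 − 0.498935) = -0.0268121.
Partial sum through k=1: 156.378.
Correction k=2: B_{4}/4! · (f^{(3)}(25) − f^{(3)}(12)) = −1/720 · (0.000840077 − 0.00135551) = 7.15883e-07.
Partial sum through k=2: 156.378.
Correction k=3: B_{6}/6! · (f^{(5)}(25) − f^{(5)}(12)) = 1/30240 · (1.07856e-06 − 1.63816e-06) = -1.85052e-11.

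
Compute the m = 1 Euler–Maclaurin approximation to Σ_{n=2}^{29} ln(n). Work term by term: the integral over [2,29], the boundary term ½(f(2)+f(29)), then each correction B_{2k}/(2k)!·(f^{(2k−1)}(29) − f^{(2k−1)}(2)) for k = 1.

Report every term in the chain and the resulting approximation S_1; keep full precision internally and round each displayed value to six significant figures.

S_1 ≈ 71.2567

The integral term ∫_2^29 ln(x) dx = 69.2653.
Boundary: ½(f(2) + f(29)) = ½(0.693147 + 3.36730) = 2.03022.
So far: 71.2955.
k=1: B_{2}/(2)! × [f^{(1)}(29) − f^{(1)}(2)] = 1/12 × (0.0344828 − 0.500000) = -0.0387931.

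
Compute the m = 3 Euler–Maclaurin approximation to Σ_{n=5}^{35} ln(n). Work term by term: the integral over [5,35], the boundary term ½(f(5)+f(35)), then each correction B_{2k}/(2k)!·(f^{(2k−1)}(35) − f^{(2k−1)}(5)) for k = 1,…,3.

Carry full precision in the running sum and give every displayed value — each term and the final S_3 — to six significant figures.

The integral term ∫_5^35 ln(x) dx = 86.3900.
½[f(5) + f(35)] = ½[1.60944 + 3.55535] = 2.58239.
Integral + boundary = 88.9724.
Correction k=1: B_{2}/2! · (f^{(1)}(35) − f^{(1)}(5)) = 1/12 · (0.0285714 − 0.200000) = -0.0142857.
Partial sum through k=1: 88.9581.
Correction k=2: B_{4}/4! · (f^{(3)}(35) − f^{(3)}(5)) = −1/720 · (4.66472e-05 − 0.0160000) = 2.21574e-05.
Partial sum through k=2: 88.9581.
Correction k=3: B_{6}/6! · (f^{(5)}(35) − f^{(5)}(5)) = 1/30240 · (4.56952e-07 − 0.00768000) = -2.53953e-07.

S_3 ≈ 88.9581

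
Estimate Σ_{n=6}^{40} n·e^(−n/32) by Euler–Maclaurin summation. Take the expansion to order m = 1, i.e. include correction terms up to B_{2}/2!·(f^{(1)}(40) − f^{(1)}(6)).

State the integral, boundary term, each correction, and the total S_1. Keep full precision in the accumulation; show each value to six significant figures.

Integral: ∫_6^40 x·e^(−x/32) dx = 347.992.
Endpoint term: (f(6) + f(40))/2 = (4.97417 + 11.4602)/2 = 8.21718.
So far: 356.210.
Correction k=1: B_{2}/2! · (f^{(1)}(40) − f^{(1)}(6)) = 1/12 · (-0.0716262 − 0.673586) = -0.0621010.

S_1 ≈ 356.147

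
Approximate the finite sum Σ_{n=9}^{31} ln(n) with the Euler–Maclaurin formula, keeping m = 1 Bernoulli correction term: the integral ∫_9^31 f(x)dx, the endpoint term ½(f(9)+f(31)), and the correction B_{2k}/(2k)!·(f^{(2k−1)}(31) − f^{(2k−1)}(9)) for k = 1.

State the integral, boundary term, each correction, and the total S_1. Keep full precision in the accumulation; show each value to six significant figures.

S_1 ≈ 67.4876

∫_9^31 ln(x) dx evaluates to 64.6786.
½[f(9) + f(31)] = ½[2.19722 + 3.43399] = 2.81561.
Integral + boundary = 67.4942.
k=1: B_{2}/(2)! × [f^{(1)}(31) − f^{(1)}(9)] = 1/12 × (0.0322581 − 0.111111) = -0.00657109.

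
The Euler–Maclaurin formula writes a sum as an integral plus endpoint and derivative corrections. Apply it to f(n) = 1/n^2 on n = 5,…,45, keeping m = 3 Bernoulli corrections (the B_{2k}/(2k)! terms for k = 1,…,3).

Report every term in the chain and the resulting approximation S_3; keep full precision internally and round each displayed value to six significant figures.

∫_5^45 1/x^2 dx evaluates to 0.177778.
Endpoint term: (f(5) + f(45))/2 = (0.0400000 + 0.000493827)/2 = 0.0202469.
Integral + boundary = 0.198025.
Correction k=1: B_{2}/2! · (f^{(1)}(45) − f^{(1)}(5)) = 1/12 · (-2.19479e-05 − (-0.0160000)) = 0.00133150.
Partial sum through k=1: 0.199356.
Correction k=2: B_{4}/4! · (f^{(3)}(45) − f^{(3)}(5)) = −1/720 · (-1.30061e-07 − (-0.00768000)) = -1.06665e-05.
Partial sum through k=2: 0.199346.
Correction k=3: B_{6}/6! · (f^{(5)}(45) − f^{(5)}(5)) = 1/30240 · (-1.92684e-09 − (-0.00921600)) = 3.04762e-07.

S_3 ≈ 0.199346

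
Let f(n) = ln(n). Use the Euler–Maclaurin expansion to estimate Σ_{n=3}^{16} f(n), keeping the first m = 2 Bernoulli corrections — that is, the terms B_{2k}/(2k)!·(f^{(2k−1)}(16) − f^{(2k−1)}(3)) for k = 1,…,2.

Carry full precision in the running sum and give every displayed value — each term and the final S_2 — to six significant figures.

Integral: ∫_3^16 ln(x) dx = 28.0656.
½[f(3) + f(16)] = ½[1.09861 + 2.77259] = 1.93560.
So far: 30.0012.
Correction k=1: B_{2}/2! · (f^{(1)}(16) − f^{(1)}(3)) = 1/12 · (0.0625000 − 0.333333) = -0.0225694.
After k=1: 29.9786.
Correction k=2: B_{4}/4! · (f^{(3)}(16) − f^{(3)}(3)) = −1/720 · (0.000488281 − 0.0740741) = 0.000102202.

S_2 ≈ 29.9787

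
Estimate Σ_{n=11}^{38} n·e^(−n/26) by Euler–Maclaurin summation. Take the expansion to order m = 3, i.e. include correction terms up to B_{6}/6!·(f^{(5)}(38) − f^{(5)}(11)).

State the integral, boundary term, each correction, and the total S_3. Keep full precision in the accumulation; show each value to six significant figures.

∫_11^38 x·e^(−x/26) dx evaluates to 244.290.
Boundary: ½(f(11) + f(38)) = ½(7.20531 + 8.81141) = 8.00836.
So far: 252.298.
k=1: B_{2}/(2)! × [f^{(1)}(38) − f^{(1)}(11)] = 1/12 × (-0.107021 − 0.377901) = -0.0404102.
Running total after k=1: 252.258.
k=2: B_{4}/(4)! × [f^{(3)}(38) − f^{(3)}(11)] = −1/720 × (0.000527718 − 0.00249698) = 2.73508e-06.
Running total after k=2: 252.258.
k=3: B_{6}/(6)! × [f^{(5)}(38) − f^{(5)}(11)] = 1/30240 × (1.79549e-06 − 6.56055e-06) = -1.57575e-10.

S_3 ≈ 252.258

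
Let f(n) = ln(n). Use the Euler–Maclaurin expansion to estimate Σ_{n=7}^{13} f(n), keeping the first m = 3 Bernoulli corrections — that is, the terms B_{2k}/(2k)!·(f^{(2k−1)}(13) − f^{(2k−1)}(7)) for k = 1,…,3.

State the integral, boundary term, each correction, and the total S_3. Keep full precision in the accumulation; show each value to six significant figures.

S_3 ≈ 15.9729

The integral term ∫_7^13 ln(x) dx = 13.7230.
½[f(7) + f(13)] = ½[1.94591 + 2.56495] = 2.25543.
Running total after boundary: 15.9784.
Order-1 term: 1/12 · (0.0769231 − 0.142857) = -0.00549451.
Running total after k=1: 15.9729.
Order-2 term: −1/720 · (0.000910332 − 0.00583090) = 6.83413e-06.
Running total after k=2: 15.9729.
Order-3 term: 1/30240 · (6.46390e-05 − 0.00142798) = -4.50839e-08.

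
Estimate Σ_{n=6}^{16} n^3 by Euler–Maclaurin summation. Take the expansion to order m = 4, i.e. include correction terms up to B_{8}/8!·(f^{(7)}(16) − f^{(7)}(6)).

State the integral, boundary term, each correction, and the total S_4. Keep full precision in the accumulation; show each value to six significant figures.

S_4 ≈ 18271.0

∫_6^16 x^3 dx evaluates to 16060.0.
Endpoint term: (f(6) + f(16))/2 = (216.000 + 4096.00)/2 = 2156.00.
Running total after boundary: 18216.0.
Order-1 term: 1/12 · (768.000 − 108.000) = 55.0000.
Running total after k=1: 18271.0.
Order-2 term: −1/720 · (6.00000 − 6.00000) = 0.00000.
Running total after k=2: 18271.0.
Order-3 term: 1/30240 · (0.00000 − 0.00000) = 0.00000.
Running total after k=3: 18271.0.
Order-4 term: −1/1209600 · (0.00000 − 0.00000) = 0.00000.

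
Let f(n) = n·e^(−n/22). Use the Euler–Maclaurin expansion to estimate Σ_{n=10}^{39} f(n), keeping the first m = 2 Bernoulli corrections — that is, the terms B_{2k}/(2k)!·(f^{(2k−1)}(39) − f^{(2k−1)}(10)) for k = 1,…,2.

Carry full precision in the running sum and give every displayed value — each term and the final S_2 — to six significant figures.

S_2 ≈ 225.336

∫_10^39 x·e^(−x/22) dx evaluates to 218.890.
Endpoint term: (f(10) + f(39))/2 = (6.34736 + 6.62489)/2 = 6.48613.
Integral + boundary = 225.376.
Order-1 term: 1/12 · (-0.131262 − 0.346220) = -0.0397902.
Running total after k=1: 225.336.
Order-2 term: −1/720 · (0.000430735 − 0.00333821) = 4.03816e-06.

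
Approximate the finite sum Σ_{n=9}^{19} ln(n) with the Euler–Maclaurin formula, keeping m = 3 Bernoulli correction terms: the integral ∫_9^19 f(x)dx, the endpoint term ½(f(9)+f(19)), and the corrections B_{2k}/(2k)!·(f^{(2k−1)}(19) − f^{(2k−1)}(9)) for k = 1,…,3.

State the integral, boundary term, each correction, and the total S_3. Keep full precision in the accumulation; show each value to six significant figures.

S_3 ≈ 28.7353

Integral: ∫_9^19 ln(x) dx = 26.1693.
½[f(9) + f(19)] = ½[2.19722 + 2.94444] = 2.57083.
Integral + boundary = 28.7402.
Correction k=1: B_{2}/2! · (f^{(1)}(19) − f^{(1)}(9)) = 1/12 · (0.0526316 − 0.111111) = -0.00487329.
After k=1: 28.7353.
Correction k=2: B_{4}/4! · (f^{(3)}(19) − f^{(3)}(9)) = −1/720 · (0.000291588 − 0.00274348) = 3.40541e-06.
After k=2: 28.7353.
Correction k=3: B_{6}/6! · (f^{(5)}(19) − f^{(5)}(9)) = 1/30240 · (9.69267e-06 − 0.000406442) = -1.31200e-08.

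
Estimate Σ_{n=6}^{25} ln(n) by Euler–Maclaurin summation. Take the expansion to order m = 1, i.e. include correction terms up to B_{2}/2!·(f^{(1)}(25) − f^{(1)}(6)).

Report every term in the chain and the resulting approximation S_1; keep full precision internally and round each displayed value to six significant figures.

∫_6^25 ln(x) dx evaluates to 50.7213.
Endpoint term: (f(6) + f(25))/2 = (1.79176 + 3.21888)/2 = 2.50532.
Running total after boundary: 53.2267.
Correction k=1: B_{2}/2! · (f^{(1)}(25) − f^{(1)}(6)) = 1/12 · (0.0400000 − 0.166667) = -0.0105556.

S_1 ≈ 53.2161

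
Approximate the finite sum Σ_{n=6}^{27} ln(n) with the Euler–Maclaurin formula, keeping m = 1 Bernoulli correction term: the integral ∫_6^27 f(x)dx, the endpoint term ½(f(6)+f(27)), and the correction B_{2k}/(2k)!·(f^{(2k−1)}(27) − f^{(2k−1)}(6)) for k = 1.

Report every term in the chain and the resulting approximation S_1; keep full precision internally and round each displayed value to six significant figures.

∫_6^27 ln(x) dx evaluates to 57.2370.
½[f(6) + f(27)] = ½[1.79176 + 3.29584] = 2.54380.
So far: 59.7808.
k=1: B_{2}/(2)! × [f^{(1)}(27) − f^{(1)}(6)] = 1/12 × (0.0370370 − 0.166667) = -0.0108025.

S_1 ≈ 59.7700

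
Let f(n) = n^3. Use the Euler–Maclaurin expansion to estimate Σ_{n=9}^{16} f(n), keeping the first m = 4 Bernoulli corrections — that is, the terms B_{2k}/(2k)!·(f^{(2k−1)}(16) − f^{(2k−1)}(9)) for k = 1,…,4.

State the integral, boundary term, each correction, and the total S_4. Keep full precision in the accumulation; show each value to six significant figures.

∫_9^16 x^3 dx evaluates to 14743.8.
Endpoint term: (f(9) + f(16))/2 = (729.000 + 4096.00)/2 = 2412.50.
Integral + boundary = 17156.2.
k=1: B_{2}/(2)! × [f^{(1)}(16) − f^{(1)}(9)] = 1/12 × (768.000 − 243.000) = 43.7500.
Running total after k=1: 17200.0.
k=2: B_{4}/(4)! × [f^{(3)}(16) − f^{(3)}(9)] = −1/720 × (6.00000 − 6.00000) = 0.00000.
Running total after k=2: 17200.0.
k=3: B_{6}/(6)! × [f^{(5)}(16) − f^{(5)}(9)] = 1/30240 × (0.00000 − 0.00000) = 0.00000.
Running total after k=3: 17200.0.
k=4: B_{8}/(8)! × [f^{(7)}(16) − f^{(7)}(9)] = −1/1209600 × (0.00000 − 0.00000) = 0.00000.

S_4 ≈ 17200.0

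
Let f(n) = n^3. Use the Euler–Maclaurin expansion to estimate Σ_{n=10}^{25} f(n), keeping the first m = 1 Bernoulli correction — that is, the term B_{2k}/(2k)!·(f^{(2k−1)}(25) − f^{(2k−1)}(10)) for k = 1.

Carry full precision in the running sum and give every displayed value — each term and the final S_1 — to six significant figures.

S_1 ≈ 103600

∫_10^25 x^3 dx evaluates to 95156.2.
Boundary: ½(f(10) + f(25)) = ½(1000.00 + 15625.0) = 8312.50.
Running total after boundary: 103469.
k=1: B_{2}/(2)! × [f^{(1)}(25) − f^{(1)}(10)] = 1/12 × (1875.00 − 300.000) = 131.250.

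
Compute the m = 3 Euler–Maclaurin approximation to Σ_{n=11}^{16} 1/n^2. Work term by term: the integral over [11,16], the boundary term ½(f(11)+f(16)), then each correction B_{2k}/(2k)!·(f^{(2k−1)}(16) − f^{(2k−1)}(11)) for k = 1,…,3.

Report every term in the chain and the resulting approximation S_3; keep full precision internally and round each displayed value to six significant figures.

Integral: ∫_11^16 1/x^2 dx = 0.0284091.
Endpoint term: (f(11) + f(16))/2 = (0.00826446 + 0.00390625)/2 = 0.00608536.
Integral + boundary = 0.0344944.
k=1: B_{2}/(2)! × [f^{(1)}(16) − f^{(1)}(11)] = 1/12 × (-0.000488281 − (-0.00150263)) = 8.45290e-05.
Partial sum through k=1: 0.0345790.
k=2: B_{4}/(4)! × [f^{(3)}(16) − f^{(3)}(11)] = −1/720 × (-2.28882e-05 − (-0.000149021)) = -1.75185e-07.
Partial sum through k=2: 0.0345788.
k=3: B_{6}/(6)! × [f^{(5)}(16) − f^{(5)}(11)] = 1/30240 × (-2.68221e-06 − (-3.69474e-05)) = 1.13311e-09.

S_3 ≈ 0.0345788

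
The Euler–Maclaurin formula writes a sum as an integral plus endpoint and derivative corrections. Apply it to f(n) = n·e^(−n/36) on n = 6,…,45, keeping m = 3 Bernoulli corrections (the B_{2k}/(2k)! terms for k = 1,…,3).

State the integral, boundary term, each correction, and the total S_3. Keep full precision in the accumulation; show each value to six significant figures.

Integral: ∫_6^45 x·e^(−x/36) dx = 444.432.
Boundary: ½(f(6) + f(45)) = ½(5.07889 + 12.8927) = 8.98580.
So far: 453.418.
Order-1 term: 1/12 · (-0.0716262 − 0.705401) = -0.0647523.
Running total after k=1: 453.353.
Order-2 term: −1/720 · (0.000386870 − 0.00185059) = 2.03294e-06.
Running total after k=2: 453.353.
Order-3 term: 1/30240 · (6.39666e-07 − 2.43587e-06) = -5.93983e-11.

S_3 ≈ 453.353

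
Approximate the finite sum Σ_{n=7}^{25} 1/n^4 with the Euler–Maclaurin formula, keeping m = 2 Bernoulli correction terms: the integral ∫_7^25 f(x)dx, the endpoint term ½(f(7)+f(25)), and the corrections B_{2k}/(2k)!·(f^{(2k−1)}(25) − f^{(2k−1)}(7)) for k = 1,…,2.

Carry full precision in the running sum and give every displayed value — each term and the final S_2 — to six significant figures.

S_2 ≈ 0.00117961

∫_7^25 1/x^4 dx evaluates to 0.000950484.
Endpoint term: (f(7) + f(25))/2 = (0.000416493 + 2.56000e-06)/2 = 0.000209527.
Integral + boundary = 0.00116001.
k=1: B_{2}/(2)! × [f^{(1)}(25) − f^{(1)}(7)] = 1/12 × (-4.09600e-07 − (-0.000237996)) = 1.97989e-05.
Running total after k=1: 0.00117981.
k=2: B_{4}/(4)! × [f^{(3)}(25) − f^{(3)}(7)] = −1/720 × (-1.96608e-08 − (-0.000145712)) = -2.02350e-07.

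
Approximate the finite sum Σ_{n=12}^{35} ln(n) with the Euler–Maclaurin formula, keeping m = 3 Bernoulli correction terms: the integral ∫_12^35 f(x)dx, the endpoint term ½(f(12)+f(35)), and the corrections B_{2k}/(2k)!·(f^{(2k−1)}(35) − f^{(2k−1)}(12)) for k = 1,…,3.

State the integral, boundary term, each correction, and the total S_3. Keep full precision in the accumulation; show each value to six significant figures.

S_3 ≈ 74.6339

The integral term ∫_12^35 ln(x) dx = 71.6183.
Endpoint term: (f(12) + f(35))/2 = (2.48491 + 3.55535)/2 = 3.02013.
Integral + boundary = 74.6384.
Order-1 term: 1/12 · (0.0285714 − 0.0833333) = -0.00456349.
After k=1: 74.6339.
Order-2 term: −1/720 · (4.66472e-05 − 0.00115741) = 1.54272e-06.
After k=2: 74.6339.
Order-3 term: 1/30240 · (4.56952e-07 − 9.64506e-05) = -3.17439e-09.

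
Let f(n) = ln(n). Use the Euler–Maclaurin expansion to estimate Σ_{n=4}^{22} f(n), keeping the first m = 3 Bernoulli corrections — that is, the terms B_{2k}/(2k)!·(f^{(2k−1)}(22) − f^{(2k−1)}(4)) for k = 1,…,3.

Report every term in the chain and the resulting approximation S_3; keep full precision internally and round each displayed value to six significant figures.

Integral: ∫_4^22 ln(x) dx = 44.4578.
½[f(4) + f(22)] = ½[1.38629 + 3.09104] = 2.23867.
Running total after boundary: 46.6964.
Correction k=1: B_{2}/2! · (f^{(1)}(22) − f^{(1)}(4)) = 1/12 · (0.0454545 − 0.250000) = -0.0170455.
Partial sum through k=1: 46.6794.
Correction k=2: B_{4}/4! · (f^{(3)}(22) − f^{(3)}(4)) = −1/720 · (0.000187829 − 0.0312500) = 4.31419e-05.
Partial sum through k=2: 46.6794.
Correction k=3: B_{6}/6! · (f^{(5)}(22) − f^{(5)}(4)) = 1/30240 · (4.65691e-06 − 0.0234375) = -7.74896e-07.

S_3 ≈ 46.6794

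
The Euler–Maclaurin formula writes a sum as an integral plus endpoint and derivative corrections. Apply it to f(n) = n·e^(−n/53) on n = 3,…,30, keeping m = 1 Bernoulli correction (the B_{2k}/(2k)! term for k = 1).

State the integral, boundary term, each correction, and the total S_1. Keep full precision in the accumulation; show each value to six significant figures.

Integral: ∫_3^30 x·e^(−x/53) dx = 307.043.
Boundary: ½(f(3) + f(30)) = ½(2.83491 + 17.0331) = 9.93401.
So far: 316.977.
k=1: B_{2}/(2)! × [f^{(1)}(30) − f^{(1)}(3)] = 1/12 × (0.246391 − 0.891480) = -0.0537574.

S_1 ≈ 316.923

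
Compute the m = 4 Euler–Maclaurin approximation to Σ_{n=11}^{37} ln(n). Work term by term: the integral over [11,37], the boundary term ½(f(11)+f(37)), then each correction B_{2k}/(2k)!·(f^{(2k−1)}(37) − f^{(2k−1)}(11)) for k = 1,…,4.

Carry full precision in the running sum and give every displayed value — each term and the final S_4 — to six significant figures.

∫_11^37 ln(x) dx evaluates to 81.2271.
Endpoint term: (f(11) + f(37))/2 = (2.39790 + 3.61092)/2 = 3.00441.
So far: 84.2315.
k=1: B_{2}/(2)! × [f^{(1)}(37) − f^{(1)}(11)] = 1/12 × (0.0270270 − 0.0909091) = -0.00532351.
Partial sum through k=1: 84.2262.
k=2: B_{4}/(4)! × [f^{(3)}(37) − f^{(3)}(11)] = −1/720 × (3.94843e-05 − 0.00150263) = 2.03215e-06.
Partial sum through k=2: 84.2262.
k=3: B_{6}/(6)! × [f^{(5)}(37) − f^{(5)}(11)] = 1/30240 × (3.46101e-07 − 0.000149021) = -4.91650e-09.
Partial sum through k=3: 84.2262.
k=4: B_{8}/(8)! × [f^{(7)}(37) − f^{(7)}(11)] = −1/1209600 × (7.58439e-09 − 3.69474e-05) = 3.05389e-11.

S_4 ≈ 84.2262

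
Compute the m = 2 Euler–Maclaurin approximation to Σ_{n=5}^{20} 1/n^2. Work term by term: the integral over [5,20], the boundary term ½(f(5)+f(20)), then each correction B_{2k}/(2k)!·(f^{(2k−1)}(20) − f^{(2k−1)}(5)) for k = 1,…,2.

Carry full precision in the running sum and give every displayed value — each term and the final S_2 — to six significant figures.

∫_5^20 1/x^2 dx evaluates to 0.150000.
Boundary: ½(f(5) + f(20)) = ½(0.0400000 + 0.00250000) = 0.0212500.
Integral + boundary = 0.171250.
k=1: B_{2}/(2)! × [f^{(1)}(20) − f^{(1)}(5)] = 1/12 × (-0.000250000 − (-0.0160000)) = 0.00131250.
Partial sum through k=1: 0.172562.
k=2: B_{4}/(4)! × [f^{(3)}(20) − f^{(3)}(5)] = −1/720 × (-7.50000e-06 − (-0.00768000)) = -1.06562e-05.

S_2 ≈ 0.172552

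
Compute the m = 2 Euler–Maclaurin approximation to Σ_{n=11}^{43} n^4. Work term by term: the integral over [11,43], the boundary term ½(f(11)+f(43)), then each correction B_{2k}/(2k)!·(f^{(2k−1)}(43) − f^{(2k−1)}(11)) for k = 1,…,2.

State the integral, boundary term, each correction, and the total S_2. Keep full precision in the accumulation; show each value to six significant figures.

∫_11^43 x^4 dx evaluates to 2.93695e+07.
½[f(11) + f(43)] = ½[14641.0 + 3.41880e+06] = 1.71672e+06.
Running total after boundary: 3.10862e+07.
k=1: B_{2}/(2)! × [f^{(1)}(43) − f^{(1)}(11)] = 1/12 × (318028 − 5324.00) = 26058.7.
Partial sum through k=1: 3.11123e+07.
k=2: B_{4}/(4)! × [f^{(3)}(43) − f^{(3)}(11)] = −1/720 × (1032.00 − 264.000) = -1.06667.

S_2 ≈ 3.11123e+07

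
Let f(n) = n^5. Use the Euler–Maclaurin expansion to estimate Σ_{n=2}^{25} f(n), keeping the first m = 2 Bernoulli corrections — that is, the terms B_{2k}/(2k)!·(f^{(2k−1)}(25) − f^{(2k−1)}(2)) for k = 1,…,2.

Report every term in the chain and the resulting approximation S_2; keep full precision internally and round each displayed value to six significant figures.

Integral: ∫_2^25 x^5 dx = 4.06901e+07.
½[f(2) + f(25)] = ½[32.0000 + 9.76562e+06] = 4.88283e+06.
Running total after boundary: 4.55729e+07.
Order-1 term: 1/12 · (1.95312e+06 − 80.0000) = 162754.
Running total after k=1: 4.57357e+07.
Order-2 term: −1/720 · (37500.0 − 240.000) = -51.7500.

S_2 ≈ 4.57356e+07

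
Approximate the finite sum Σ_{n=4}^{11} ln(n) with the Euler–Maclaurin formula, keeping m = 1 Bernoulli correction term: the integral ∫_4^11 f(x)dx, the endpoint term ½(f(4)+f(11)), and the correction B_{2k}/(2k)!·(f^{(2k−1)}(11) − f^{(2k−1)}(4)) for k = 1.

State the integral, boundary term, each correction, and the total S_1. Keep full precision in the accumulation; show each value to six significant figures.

Integral: ∫_4^11 ln(x) dx = 13.8317.
Endpoint term: (f(4) + f(11))/2 = (1.38629 + 2.39790)/2 = 1.89209.
Integral + boundary = 15.7238.
Correction k=1: B_{2}/2! · (f^{(1)}(11) − f^{(1)}(4)) = 1/12 · (0.0909091 − 0.250000) = -0.0132576.

S_1 ≈ 15.7105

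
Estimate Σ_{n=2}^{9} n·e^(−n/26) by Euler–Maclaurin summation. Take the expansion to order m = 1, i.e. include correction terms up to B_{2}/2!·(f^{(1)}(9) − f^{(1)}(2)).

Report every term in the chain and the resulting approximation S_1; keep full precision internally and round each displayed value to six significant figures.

S_1 ≈ 34.4389

∫_2^9 x·e^(−x/26) dx evaluates to 30.3623.
Boundary: ½(f(2) + f(9)) = ½(1.85192 + 6.36663) = 4.10928.
Integral + boundary = 34.4716.
Correction k=1: B_{2}/2! · (f^{(1)}(9) − f^{(1)}(2)) = 1/12 · (0.462533 − 0.854733) = -0.0326833.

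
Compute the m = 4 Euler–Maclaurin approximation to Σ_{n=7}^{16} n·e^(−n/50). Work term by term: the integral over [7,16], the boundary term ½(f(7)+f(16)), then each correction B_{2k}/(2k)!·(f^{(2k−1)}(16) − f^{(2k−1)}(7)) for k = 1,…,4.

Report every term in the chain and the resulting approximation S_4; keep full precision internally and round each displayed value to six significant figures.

S_4 ≈ 90.2099

The integral term ∫_7^16 x·e^(−x/50) dx = 81.3791.
½[f(7) + f(16)] = ½[6.08551 + 11.6184] = 8.85195.
Integral + boundary = 90.2311.
k=1: B_{2}/(2)! × [f^{(1)}(16) − f^{(1)}(7)] = 1/12 × (0.493781 − 0.747648) = -0.0211556.
Partial sum through k=1: 90.2099.
k=2: B_{4}/(4)! × [f^{(3)}(16) − f^{(3)}(7)] = −1/720 × (0.000778432 − 0.000994546) = 3.00158e-07.
Partial sum through k=2: 90.2099.
k=3: B_{6}/(6)! × [f^{(5)}(16) − f^{(5)}(7)] = 1/30240 × (5.43740e-07 − 6.76013e-07) = -4.37409e-12.
Partial sum through k=3: 90.2099.
k=4: B_{8}/(8)! × [f^{(7)}(16) − f^{(7)}(7)] = −1/1209600 × (3.10443e-10 − 3.81683e-10) = 5.88953e-17.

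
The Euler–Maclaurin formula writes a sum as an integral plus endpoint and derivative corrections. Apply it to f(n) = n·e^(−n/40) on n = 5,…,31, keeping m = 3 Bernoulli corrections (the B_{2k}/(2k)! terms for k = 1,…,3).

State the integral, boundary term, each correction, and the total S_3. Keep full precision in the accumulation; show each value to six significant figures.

S_3 ≈ 289.387

∫_5^31 x·e^(−x/40) dx evaluates to 280.096.
½[f(5) + f(31)] = ½[4.41248 + 14.2818] = 9.34715.
So far: 289.443.
k=1: B_{2}/(2)! × [f^{(1)}(31) − f^{(1)}(5)] = 1/12 × (0.103658 − 0.772185) = -0.0557105.
Partial sum through k=1: 289.387.
k=2: B_{4}/(4)! × [f^{(3)}(31) − f^{(3)}(5)] = −1/720 × (0.000640666 − 0.00158574) = 1.31260e-06.
Partial sum through k=2: 289.387.
k=3: B_{6}/(6)! × [f^{(5)}(31) − f^{(5)}(5)] = 1/30240 × (7.60341e-07 − 1.68054e-06) = -3.04297e-11.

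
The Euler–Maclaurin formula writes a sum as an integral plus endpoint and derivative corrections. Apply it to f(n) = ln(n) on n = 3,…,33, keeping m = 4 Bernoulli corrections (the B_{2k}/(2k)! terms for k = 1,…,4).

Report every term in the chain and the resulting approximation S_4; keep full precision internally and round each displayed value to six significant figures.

S_4 ≈ 84.3613

The integral term ∫_3^33 ln(x) dx = 82.0889.
Endpoint term: (f(3) + f(33))/2 = (1.09861 + 3.49651)/2 = 2.29756.
Integral + boundary = 84.3865.
Correction k=1: B_{2}/2! · (f^{(1)}(33) − f^{(1)}(3)) = 1/12 · (0.0303030 − 0.333333) = -0.0252525.
Running total after k=1: 84.3612.
Correction k=2: B_{4}/4! · (f^{(3)}(33) − f^{(3)}(3)) = −1/720 · (5.56529e-05 − 0.0740741) = 0.000102803.
Running total after k=2: 84.3613.
Correction k=3: B_{6}/6! · (f^{(5)}(33) − f^{(5)}(3)) = 1/30240 · (6.13256e-07 − 0.0987654) = -3.26603e-06.
Running total after k=3: 84.3613.
Correction k=4: B_{8}/8! · (f^{(7)}(33) − f^{(7)}(3)) = −1/1209600 · (1.68941e-08 − 0.329218) = 2.72171e-07.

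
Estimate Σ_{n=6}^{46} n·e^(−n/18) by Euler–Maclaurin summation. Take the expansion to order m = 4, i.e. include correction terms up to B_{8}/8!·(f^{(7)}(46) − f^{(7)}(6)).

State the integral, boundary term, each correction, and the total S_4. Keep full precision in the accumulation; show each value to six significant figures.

S_4 ≈ 223.975

∫_6^46 x·e^(−x/18) dx evaluates to 220.090.
½[f(6) + f(46)] = ½[4.29919 + 3.57186] = 3.93552.
Running total after boundary: 224.025.
k=1: B_{2}/(2)! × [f^{(1)}(46) − f^{(1)}(6)] = 1/12 × (-0.120787 − 0.477688) = -0.0498729.
Partial sum through k=1: 223.975.
k=2: B_{4}/(4)! × [f^{(3)}(46) − f^{(3)}(6)] = −1/720 × (0.000106515 − 0.00589738) = 8.04286e-06.
Partial sum through k=2: 223.975.
k=3: B_{6}/(6)! × [f^{(5)}(46) − f^{(5)}(6)] = 1/30240 × (1.80812e-06 − 3.18531e-05) = -9.93552e-10.
Partial sum through k=3: 223.975.
k=4: B_{8}/(8)! × [f^{(7)}(46) − f^{(7)}(6)] = −1/1209600 × (1.01466e-08 − 1.40446e-07) = 1.07721e-13.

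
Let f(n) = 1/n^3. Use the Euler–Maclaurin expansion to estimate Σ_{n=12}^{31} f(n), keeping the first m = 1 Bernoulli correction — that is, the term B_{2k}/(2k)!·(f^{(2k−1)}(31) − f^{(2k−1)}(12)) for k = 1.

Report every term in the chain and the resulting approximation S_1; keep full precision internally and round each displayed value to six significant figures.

∫_12^31 1/x^3 dx evaluates to 0.00295193.
½[f(12) + f(31)] = ½[0.000578704 + 3.35672e-05] = 0.000306135.
Integral + boundary = 0.00325807.
Order-1 term: 1/12 · (-3.24844e-06 − (-0.000144676)) = 1.17856e-05.

S_1 ≈ 0.00326985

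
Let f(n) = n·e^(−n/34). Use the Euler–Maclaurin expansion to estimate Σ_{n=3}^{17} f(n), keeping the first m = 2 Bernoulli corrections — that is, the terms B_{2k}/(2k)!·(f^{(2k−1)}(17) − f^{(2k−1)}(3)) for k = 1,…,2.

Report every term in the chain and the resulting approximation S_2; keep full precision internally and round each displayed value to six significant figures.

S_2 ≈ 106.517

Integral: ∫_3^17 x·e^(−x/34) dx = 100.032.
Boundary: ½(f(3) + f(17)) = ½(2.74664 + 10.3110) = 6.52883.
So far: 106.561.
k=1: B_{2}/(2)! × [f^{(1)}(17) − f^{(1)}(3)] = 1/12 × (0.303265 − 0.834762) = -0.0442914.
Partial sum through k=1: 106.517.
k=2: B_{4}/(4)! × [f^{(3)}(17) − f^{(3)}(3)] = −1/720 × (0.00131170 − 0.00230610) = 1.38111e-06.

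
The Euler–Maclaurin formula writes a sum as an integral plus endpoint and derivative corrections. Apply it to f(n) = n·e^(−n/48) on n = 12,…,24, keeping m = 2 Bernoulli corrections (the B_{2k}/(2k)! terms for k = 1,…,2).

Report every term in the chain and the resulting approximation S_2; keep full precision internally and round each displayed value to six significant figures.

S_2 ≈ 158.704

The integral term ∫_12^24 x·e^(−x/48) dx = 146.776.
Endpoint term: (f(12) + f(24))/2 = (9.34561 + 14.5567)/2 = 11.9512.
Integral + boundary = 158.727.
Order-1 term: 1/12 · (0.303265 − 0.584101) = -0.0234029.
Partial sum through k=1: 158.704.
Order-2 term: −1/720 · (0.000658128 − 0.000929558) = 3.76987e-07.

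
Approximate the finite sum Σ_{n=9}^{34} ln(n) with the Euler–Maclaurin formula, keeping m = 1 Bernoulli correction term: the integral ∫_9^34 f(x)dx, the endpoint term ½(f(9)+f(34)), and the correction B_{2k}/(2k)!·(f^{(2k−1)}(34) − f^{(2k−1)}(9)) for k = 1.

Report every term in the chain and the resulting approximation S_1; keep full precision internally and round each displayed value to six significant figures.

S_1 ≈ 77.9762

∫_9^34 ln(x) dx evaluates to 75.1212.
½[f(9) + f(34)] = ½[2.19722 + 3.52636] = 2.86179.
Integral + boundary = 77.9830.
Correction k=1: B_{2}/2! · (f^{(1)}(34) − f^{(1)}(9)) = 1/12 · (0.0294118 − 0.111111) = -0.00680828.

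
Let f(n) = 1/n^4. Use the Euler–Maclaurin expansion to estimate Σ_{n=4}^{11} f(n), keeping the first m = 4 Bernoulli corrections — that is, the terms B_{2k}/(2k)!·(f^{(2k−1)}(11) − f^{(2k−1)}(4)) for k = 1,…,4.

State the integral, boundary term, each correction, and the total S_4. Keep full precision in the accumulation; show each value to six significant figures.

∫_4^11 1/x^4 dx evaluates to 0.00495790.
Endpoint term: (f(4) + f(11))/2 = (0.00390625 + 6.83013e-05)/2 = 0.00198728.
So far: 0.00694517.
Correction k=1: B_{2}/2! · (f^{(1)}(11) − f^{(1)}(4)) = 1/12 · (-2.48369e-05 − (-0.00390625)) = 0.000323451.
Running total after k=1: 0.00726862.
Correction k=2: B_{4}/4! · (f^{(3)}(11) − f^{(3)}(4)) = −1/720 · (-6.15790e-06 − (-0.00732422)) = -1.01640e-05.
Running total after k=2: 0.00725846.
Correction k=3: B_{6}/6! · (f^{(5)}(11) − f^{(5)}(4)) = 1/30240 · (-2.84994e-06 − (-0.0256348)) = 8.47616e-07.
Running total after k=3: 0.00725931.
Correction k=4: B_{8}/8! · (f^{(7)}(11) − f^{(7)}(4)) = −1/1209600 · (-2.11979e-06 − (-0.144196)) = -1.19208e-07.

S_4 ≈ 0.00725919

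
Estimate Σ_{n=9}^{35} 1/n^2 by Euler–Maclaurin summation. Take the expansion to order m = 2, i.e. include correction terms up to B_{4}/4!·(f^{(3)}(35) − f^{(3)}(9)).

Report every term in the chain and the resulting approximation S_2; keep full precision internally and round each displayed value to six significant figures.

∫_9^35 1/x^2 dx evaluates to 0.0825397.
Endpoint term: (f(9) + f(35))/2 = (0.0123457 + 0.000816327)/2 = 0.00658100.
So far: 0.0891207.
Correction k=1: B_{2}/2! · (f^{(1)}(35) − f^{(1)}(9)) = 1/12 · (-4.66472e-05 − (-0.00274348)) = 0.000224736.
Running total after k=1: 0.0893454.
Correction k=2: B_{4}/4! · (f^{(3)}(35) − f^{(3)}(9)) = −1/720 · (-4.56952e-07 − (-0.000406442)) = -5.63868e-07.

S_2 ≈ 0.0893449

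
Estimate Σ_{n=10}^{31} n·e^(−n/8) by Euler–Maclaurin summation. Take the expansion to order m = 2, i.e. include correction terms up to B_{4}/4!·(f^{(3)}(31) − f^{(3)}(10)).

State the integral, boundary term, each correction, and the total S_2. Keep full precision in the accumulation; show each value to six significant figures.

∫_10^31 x·e^(−x/8) dx evaluates to 34.7813.
½[f(10) + f(31)] = ½[2.86505 + 0.643384] = 1.75422.
Running total after boundary: 36.5356.
Order-1 term: 1/12 · (-0.0596687 − (-0.0716262)) = 0.000996456.
Partial sum through k=1: 36.5366.
Order-2 term: −1/720 · (-0.000283751 − 0.00783412) = 1.12748e-05.

S_2 ≈ 36.5366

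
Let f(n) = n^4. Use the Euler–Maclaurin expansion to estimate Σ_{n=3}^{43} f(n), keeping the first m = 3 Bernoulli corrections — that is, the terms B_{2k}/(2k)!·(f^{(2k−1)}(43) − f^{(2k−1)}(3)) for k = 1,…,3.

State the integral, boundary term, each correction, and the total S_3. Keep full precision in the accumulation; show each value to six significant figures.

Integral: ∫_3^43 x^4 dx = 2.94016e+07.
Endpoint term: (f(3) + f(43))/2 = (81.0000 + 3.41880e+06)/2 = 1.70944e+06.
So far: 3.11111e+07.
k=1: B_{2}/(2)! × [f^{(1)}(43) − f^{(1)}(3)] = 1/12 × (318028 − 108.000) = 26493.3.
After k=1: 3.11376e+07.
k=2: B_{4}/(4)! × [f^{(3)}(43) − f^{(3)}(3)] = −1/720 × (1032.00 − 72.0000) = -1.33333.
After k=2: 3.11376e+07.
k=3: B_{6}/(6)! × [f^{(5)}(43) − f^{(5)}(3)] = 1/30240 × (0.00000 − 0.00000) = 0.00000.

S_3 ≈ 3.11376e+07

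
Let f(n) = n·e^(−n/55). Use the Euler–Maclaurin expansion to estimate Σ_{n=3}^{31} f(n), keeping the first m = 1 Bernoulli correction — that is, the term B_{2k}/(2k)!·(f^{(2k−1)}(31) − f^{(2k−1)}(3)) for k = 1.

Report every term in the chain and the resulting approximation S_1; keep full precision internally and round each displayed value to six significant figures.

S_1 ≈ 338.836

The integral term ∫_3^31 x·e^(−x/55) dx = 328.648.
Boundary: ½(f(3) + f(31)) = ½(2.84075 + 17.6432) = 10.2420.
So far: 338.890.
Order-1 term: 1/12 · (0.248350 − 0.895266) = -0.0539096.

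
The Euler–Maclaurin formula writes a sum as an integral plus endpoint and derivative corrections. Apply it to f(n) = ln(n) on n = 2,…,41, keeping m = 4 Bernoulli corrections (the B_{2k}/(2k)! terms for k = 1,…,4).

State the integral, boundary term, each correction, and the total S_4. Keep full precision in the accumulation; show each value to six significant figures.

Integral: ∫_2^41 ln(x) dx = 111.870.
Boundary: ½(f(2) + f(41)) = ½(0.693147 + 3.71357) = 2.20336.
Integral + boundary = 114.074.
Correction k=1: B_{2}/2! · (f^{(1)}(41) − f^{(1)}(2)) = 1/12 · (0.0243902 − 0.500000) = -0.0396341.
After k=1: 114.034.
Correction k=2: B_{4}/4! · (f^{(3)}(41) − f^{(3)}(2)) = −1/720 · (2.90187e-05 − 0.250000) = 0.000347182.
After k=2: 114.034.
Correction k=3: B_{6}/6! · (f^{(5)}(41) − f^{(5)}(2)) = 1/30240 · (2.07153e-07 − 0.750000) = -2.48016e-05.
After k=3: 114.034.
Correction k=4: B_{8}/8! · (f^{(7)}(41) − f^{(7)}(2)) = −1/1209600 · (3.69697e-09 − 5.62500) = 4.65030e-06.

S_4 ≈ 114.034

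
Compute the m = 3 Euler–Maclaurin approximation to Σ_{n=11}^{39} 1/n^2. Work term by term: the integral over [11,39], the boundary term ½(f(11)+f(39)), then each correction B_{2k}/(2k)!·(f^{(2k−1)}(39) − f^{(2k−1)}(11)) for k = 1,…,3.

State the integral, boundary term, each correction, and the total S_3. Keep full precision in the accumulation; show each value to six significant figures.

Integral: ∫_11^39 1/x^2 dx = 0.0652681.
Boundary: ½(f(11) + f(39)) = ½(0.00826446 + 0.000657462) = 0.00446096.
So far: 0.0697290.
Correction k=1: B_{2}/2! · (f^{(1)}(39) − f^{(1)}(11)) = 1/12 · (-3.37160e-05 − (-0.00150263)) = 0.000122409.
Partial sum through k=1: 0.0698514.
Correction k=2: B_{4}/4! · (f^{(3)}(39) − f^{(3)}(11)) = −1/720 · (-2.66004e-07 − (-0.000149021)) = -2.06604e-07.
Partial sum through k=2: 0.0698512.
Correction k=3: B_{6}/6! · (f^{(5)}(39) − f^{(5)}(11)) = 1/30240 · (-5.24663e-09 − (-3.69474e-05)) = 1.22163e-09.

S_3 ≈ 0.0698512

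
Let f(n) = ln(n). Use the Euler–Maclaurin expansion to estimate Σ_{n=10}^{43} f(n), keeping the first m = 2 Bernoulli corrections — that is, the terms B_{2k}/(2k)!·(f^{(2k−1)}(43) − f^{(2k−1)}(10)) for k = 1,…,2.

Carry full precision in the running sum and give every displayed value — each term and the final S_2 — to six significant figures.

The integral term ∫_10^43 ln(x) dx = 105.706.
½[f(10) + f(43)] = ½[2.30259 + 3.76120] = 3.03189.
Running total after boundary: 108.738.
k=1: B_{2}/(2)! × [f^{(1)}(43) − f^{(1)}(10)] = 1/12 × (0.0232558 − 0.100000) = -0.00639535.
Partial sum through k=1: 108.731.
k=2: B_{4}/(4)! × [f^{(3)}(43) − f^{(3)}(10)] = −1/720 × (2.51550e-05 − 0.00200000) = 2.74284e-06.

S_2 ≈ 108.731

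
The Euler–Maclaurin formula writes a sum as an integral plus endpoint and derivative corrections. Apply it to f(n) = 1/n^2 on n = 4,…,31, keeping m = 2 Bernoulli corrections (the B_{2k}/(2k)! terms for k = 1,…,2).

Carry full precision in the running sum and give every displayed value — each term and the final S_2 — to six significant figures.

∫_4^31 1/x^2 dx evaluates to 0.217742.
½[f(4) + f(31)] = ½[0.0625000 + 0.00104058] = 0.0317703.
So far: 0.249512.
k=1: B_{2}/(2)! × [f^{(1)}(31) − f^{(1)}(4)] = 1/12 × (-6.71344e-05 − (-0.0312500)) = 0.00259857.
Running total after k=1: 0.252111.
k=2: B_{4}/(4)! × [f^{(3)}(31) − f^{(3)}(4)] = −1/720 × (-8.38306e-07 − (-0.0234375)) = -3.25509e-05.

S_2 ≈ 0.252078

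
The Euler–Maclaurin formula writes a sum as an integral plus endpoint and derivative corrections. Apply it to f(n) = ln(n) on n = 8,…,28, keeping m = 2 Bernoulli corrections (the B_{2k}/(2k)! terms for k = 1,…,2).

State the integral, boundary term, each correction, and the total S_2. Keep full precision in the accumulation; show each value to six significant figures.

S_2 ≈ 59.3646

∫_8^28 ln(x) dx evaluates to 56.6662.
Endpoint term: (f(8) + f(28))/2 = (2.07944 + 3.33220)/2 = 2.70582.
Integral + boundary = 59.3720.
Correction k=1: B_{2}/2! · (f^{(1)}(28) − f^{(1)}(8)) = 1/12 · (0.0357143 − 0.125000) = -0.00744048.
Running total after k=1: 59.3646.
Correction k=2: B_{4}/4! · (f^{(3)}(28) − f^{(3)}(8)) = −1/720 · (9.11079e-05 − 0.00390625) = 5.29881e-06.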